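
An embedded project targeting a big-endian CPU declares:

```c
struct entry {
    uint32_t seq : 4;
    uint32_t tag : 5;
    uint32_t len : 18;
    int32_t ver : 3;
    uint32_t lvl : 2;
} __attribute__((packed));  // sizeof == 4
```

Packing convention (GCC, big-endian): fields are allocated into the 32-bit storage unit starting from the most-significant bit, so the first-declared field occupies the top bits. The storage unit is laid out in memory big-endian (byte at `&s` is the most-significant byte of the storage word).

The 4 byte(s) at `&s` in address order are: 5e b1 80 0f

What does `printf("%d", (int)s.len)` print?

101376

[0]=0x5e [1]=0xb1 [2]=0x80 [3]=0x0f (big-endian) → word 0x5eb1800f
seq [28+:4] = (word>>28) & 0xf = 5
tag [23+:5] = (word>>23) & 0x1f = 29
len [5+:18] = (word>>5) & 0x3ffff = 101376  ←
ver [2+:3] = (word>>2) & 0x7 = 3
lvl [0+:2] = (word>>0) & 0x3 = 3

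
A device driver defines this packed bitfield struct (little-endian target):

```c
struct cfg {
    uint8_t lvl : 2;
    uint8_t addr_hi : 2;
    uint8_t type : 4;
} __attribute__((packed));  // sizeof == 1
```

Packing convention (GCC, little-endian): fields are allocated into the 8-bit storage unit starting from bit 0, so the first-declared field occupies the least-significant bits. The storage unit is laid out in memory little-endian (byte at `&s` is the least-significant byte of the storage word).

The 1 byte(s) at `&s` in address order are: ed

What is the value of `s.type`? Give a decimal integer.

[0]=0xed (little-endian) → word 0xed
lvl:2 @ bit 0 → (0xed>>0)&0x3 = 0x1
addr_hi:2 @ bit 2 → (0xed>>2)&0x3 = 0x3
type:4 @ bit 4 → (0xed>>4)&0xf = 0xe  ←

14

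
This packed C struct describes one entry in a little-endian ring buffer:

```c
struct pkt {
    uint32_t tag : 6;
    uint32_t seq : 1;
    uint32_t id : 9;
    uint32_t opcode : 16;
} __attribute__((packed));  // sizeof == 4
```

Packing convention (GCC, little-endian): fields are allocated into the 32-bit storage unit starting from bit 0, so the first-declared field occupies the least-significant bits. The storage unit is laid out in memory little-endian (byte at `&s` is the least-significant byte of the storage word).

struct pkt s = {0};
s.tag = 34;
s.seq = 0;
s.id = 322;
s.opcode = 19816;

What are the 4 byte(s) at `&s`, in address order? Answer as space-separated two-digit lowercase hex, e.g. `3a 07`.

22 a1 68 4d

tag (6b) val=34 bits=0x22 at bit 0: 0x00000022
seq (1b) val=0 bits=0x0 at bit 6: 0x00000022
id (9b) val=322 bits=0x142 at bit 7: 0x0000a122
opcode (16b) val=19816 bits=0x4d68 at bit 16: 0x4d68a122
word = 0x4d68a122 → little-endian bytes:
  [0]=0x22  [1]=0xa1  [2]=0x68  [3]=0x4d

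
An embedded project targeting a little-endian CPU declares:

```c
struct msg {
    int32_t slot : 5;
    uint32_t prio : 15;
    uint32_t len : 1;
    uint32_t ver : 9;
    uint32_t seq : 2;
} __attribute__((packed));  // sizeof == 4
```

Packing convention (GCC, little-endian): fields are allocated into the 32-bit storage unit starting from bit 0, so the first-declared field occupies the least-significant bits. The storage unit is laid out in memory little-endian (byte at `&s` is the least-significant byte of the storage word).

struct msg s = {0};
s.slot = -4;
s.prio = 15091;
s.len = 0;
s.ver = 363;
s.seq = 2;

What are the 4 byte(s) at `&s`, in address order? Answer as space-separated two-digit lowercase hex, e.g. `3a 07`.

7c 5e 67 ad

[0+:5] slot=-4 & 0x1f = 0x1c; word=0x0000001c
[5+:15] prio=15091 & 0x7fff = 0x3af3; word=0x00075e7c
[20+:1] len=0 & 0x1 = 0x0; word=0x00075e7c
[21+:9] ver=363 & 0x1ff = 0x16b; word=0x2d675e7c
[30+:2] seq=2 & 0x3 = 0x2; word=0xad675e7c
word = 0xad675e7c → little-endian bytes:
  [0]=0x7c  [1]=0x5e  [2]=0x67  [3]=0xad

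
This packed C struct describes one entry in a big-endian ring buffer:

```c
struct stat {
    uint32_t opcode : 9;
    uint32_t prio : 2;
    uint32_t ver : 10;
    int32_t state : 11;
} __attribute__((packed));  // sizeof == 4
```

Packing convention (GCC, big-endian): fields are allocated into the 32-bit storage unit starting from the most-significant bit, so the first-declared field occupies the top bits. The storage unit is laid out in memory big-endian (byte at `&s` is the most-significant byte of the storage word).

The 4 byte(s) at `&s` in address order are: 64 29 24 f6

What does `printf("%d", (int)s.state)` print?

[0]=0x64 [1]=0x29 [2]=0x24 [3]=0xf6 (big-endian) → word 0x642924f6
opcode [23+:9] = (word>>23) & 0x1ff = 200
prio [21+:2] = (word>>21) & 0x3 = 1
ver [11+:10] = (word>>11) & 0x3ff = 292
state [0+:11] = (word>>0) & 0x7ff = 1270  ←
state signed 11b, MSB=1: 1270 - 2048 = -778

-778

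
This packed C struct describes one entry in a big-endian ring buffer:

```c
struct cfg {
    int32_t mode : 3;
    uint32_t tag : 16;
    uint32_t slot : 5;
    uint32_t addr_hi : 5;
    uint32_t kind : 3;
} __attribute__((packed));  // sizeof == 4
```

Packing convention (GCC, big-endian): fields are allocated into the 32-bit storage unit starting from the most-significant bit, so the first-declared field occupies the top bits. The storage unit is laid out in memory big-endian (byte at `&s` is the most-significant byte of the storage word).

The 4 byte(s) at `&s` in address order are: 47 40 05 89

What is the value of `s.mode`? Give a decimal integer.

[0]=0x47 [1]=0x40 [2]=0x05 [3]=0x89 (big-endian) → word 0x47400589
mode [29+:3] = (word>>29) & 0x7 = 2  ←
tag [13+:16] = (word>>13) & 0xffff = 14848
slot [8+:5] = (word>>8) & 0x1f = 5
addr_hi [3+:5] = (word>>3) & 0x1f = 17
kind [0+:3] = (word>>0) & 0x7 = 1
mode signed 3b, MSB=0: value = 2

2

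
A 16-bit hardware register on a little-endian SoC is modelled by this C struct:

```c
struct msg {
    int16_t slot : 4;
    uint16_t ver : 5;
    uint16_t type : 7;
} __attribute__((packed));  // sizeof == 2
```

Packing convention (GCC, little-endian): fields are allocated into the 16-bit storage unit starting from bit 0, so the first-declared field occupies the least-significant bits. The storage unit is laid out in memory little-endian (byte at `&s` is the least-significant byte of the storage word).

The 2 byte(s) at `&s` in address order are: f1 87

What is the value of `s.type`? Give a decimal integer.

67

[0]=0xf1 [1]=0x87 (little-endian) → word 0x87f1
slot:4 @ bit 0 → (0x87f1>>0)&0xf = 0x1
ver:5 @ bit 4 → (0x87f1>>4)&0x1f = 0x1f
type:7 @ bit 9 → (0x87f1>>9)&0x7f = 0x43  ←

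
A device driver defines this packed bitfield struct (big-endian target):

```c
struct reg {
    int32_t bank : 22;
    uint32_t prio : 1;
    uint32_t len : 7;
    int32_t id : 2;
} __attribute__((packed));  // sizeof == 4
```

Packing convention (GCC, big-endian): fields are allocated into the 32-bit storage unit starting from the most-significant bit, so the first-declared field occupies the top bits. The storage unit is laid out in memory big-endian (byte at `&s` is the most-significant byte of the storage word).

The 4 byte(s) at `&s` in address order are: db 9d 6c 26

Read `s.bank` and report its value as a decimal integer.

[0]=0xdb [1]=0x9d [2]=0x6c [3]=0x26 (big-endian) → word 0xdb9d6c26
bank:22 @ bit 10 → (0xdb9d6c26>>10)&0x3fffff = 0x36e75b  ←
prio:1 @ bit 9 → (0xdb9d6c26>>9)&0x1 = 0x0
len:7 @ bit 2 → (0xdb9d6c26>>2)&0x7f = 0x9
id:2 @ bit 0 → (0xdb9d6c26>>0)&0x3 = 0x2
bank signed 22b, MSB=1: 3598171 - 4194304 = -596133

-596133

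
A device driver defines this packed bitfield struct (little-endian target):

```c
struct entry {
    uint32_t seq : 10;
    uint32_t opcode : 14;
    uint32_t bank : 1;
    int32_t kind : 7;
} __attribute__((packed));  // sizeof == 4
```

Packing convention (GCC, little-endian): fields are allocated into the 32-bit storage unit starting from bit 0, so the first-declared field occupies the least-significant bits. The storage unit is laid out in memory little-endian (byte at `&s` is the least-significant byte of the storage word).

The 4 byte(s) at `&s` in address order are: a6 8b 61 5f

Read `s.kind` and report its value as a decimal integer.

[0]=0xa6 [1]=0x8b [2]=0x61 [3]=0x5f (little-endian) → word 0x5f618ba6
seq [0+:10] = (word>>0) & 0x3ff = 934
opcode [10+:14] = (word>>10) & 0x3fff = 6242
bank [24+:1] = (word>>24) & 0x1 = 1
kind [25+:7] = (word>>25) & 0x7f = 47  ←
kind signed 7b, MSB=0: value = 47

47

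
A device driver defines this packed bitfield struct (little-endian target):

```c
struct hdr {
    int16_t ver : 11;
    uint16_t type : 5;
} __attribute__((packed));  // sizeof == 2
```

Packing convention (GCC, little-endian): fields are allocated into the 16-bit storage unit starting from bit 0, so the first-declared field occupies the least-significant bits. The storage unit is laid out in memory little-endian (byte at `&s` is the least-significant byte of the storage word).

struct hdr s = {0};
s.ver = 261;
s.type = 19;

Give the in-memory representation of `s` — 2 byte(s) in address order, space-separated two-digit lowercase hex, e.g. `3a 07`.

05 99

ver (11b) val=261 bits=0x105 at bit 0: 0x0105
type (5b) val=19 bits=0x13 at bit 11: 0x9905
word = 0x9905 → little-endian bytes:
  [0]=0x05  [1]=0x99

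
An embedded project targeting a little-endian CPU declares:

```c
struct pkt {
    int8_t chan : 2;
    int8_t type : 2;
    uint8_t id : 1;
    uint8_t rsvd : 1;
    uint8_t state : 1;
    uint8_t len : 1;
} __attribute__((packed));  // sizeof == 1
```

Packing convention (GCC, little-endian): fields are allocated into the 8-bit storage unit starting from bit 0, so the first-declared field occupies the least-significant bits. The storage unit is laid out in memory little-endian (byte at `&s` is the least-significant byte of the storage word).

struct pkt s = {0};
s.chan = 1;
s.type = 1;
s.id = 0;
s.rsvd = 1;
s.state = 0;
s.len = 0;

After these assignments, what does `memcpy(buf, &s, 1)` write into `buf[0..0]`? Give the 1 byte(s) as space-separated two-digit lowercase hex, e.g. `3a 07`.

[0+:2] chan=1 & 0x3 = 0x1; word=0x01
[2+:2] type=1 & 0x3 = 0x1; word=0x05
[4+:1] id=0 & 0x1 = 0x0; word=0x05
[5+:1] rsvd=1 & 0x1 = 0x1; word=0x25
[6+:1] state=0 & 0x1 = 0x0; word=0x25
[7+:1] len=0 & 0x1 = 0x0; word=0x25
word = 0x25 → little-endian bytes:
  [0]=0x25

25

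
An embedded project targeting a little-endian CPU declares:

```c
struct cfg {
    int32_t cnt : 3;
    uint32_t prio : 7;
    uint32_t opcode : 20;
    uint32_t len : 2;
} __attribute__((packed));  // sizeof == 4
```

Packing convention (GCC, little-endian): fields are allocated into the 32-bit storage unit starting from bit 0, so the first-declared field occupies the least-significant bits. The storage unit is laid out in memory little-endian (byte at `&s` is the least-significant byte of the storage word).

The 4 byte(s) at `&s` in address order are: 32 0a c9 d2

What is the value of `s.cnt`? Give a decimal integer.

[0]=0x32 [1]=0x0a [2]=0xc9 [3]=0xd2 (little-endian) → word 0xd2c90a32
cnt:3 @ bit 0 → (0xd2c90a32>>0)&0x7 = 0x2  ←
prio:7 @ bit 3 → (0xd2c90a32>>3)&0x7f = 0x46
opcode:20 @ bit 10 → (0xd2c90a32>>10)&0xfffff = 0x4b242
len:2 @ bit 30 → (0xd2c90a32>>30)&0x3 = 0x3
cnt signed 3b, MSB=0: value = 2

2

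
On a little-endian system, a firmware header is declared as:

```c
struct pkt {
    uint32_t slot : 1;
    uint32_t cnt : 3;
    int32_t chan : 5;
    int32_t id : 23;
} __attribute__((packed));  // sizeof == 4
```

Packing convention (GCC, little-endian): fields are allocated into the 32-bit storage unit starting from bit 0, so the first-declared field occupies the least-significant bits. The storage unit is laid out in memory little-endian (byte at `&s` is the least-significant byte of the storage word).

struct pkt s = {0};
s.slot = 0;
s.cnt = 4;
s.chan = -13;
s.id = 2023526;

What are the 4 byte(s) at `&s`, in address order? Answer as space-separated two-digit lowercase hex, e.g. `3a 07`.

slot (1b) val=0 bits=0x0 at bit 0: 0x00000000
cnt (3b) val=4 bits=0x4 at bit 1: 0x00000008
chan (5b) val=-13 bits=0x13 at bit 4: 0x00000138
id (23b) val=2023526 bits=0x1ee066 at bit 9: 0x3dc0cd38
word = 0x3dc0cd38 → little-endian bytes:
  [0]=0x38  [1]=0xcd  [2]=0xc0  [3]=0x3d

38 cd c0 3d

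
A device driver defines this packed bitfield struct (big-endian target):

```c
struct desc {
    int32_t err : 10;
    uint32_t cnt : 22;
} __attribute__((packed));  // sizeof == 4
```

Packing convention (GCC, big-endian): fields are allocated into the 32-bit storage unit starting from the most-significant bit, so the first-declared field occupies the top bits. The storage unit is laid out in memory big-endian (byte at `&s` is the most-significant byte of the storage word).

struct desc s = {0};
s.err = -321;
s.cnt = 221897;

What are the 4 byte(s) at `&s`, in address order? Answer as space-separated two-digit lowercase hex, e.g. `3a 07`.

[22+:10] err=-321 & 0x3ff = 0x2bf; word=0xafc00000
[0+:22] cnt=221897 & 0x3fffff = 0x362c9; word=0xafc362c9
word = 0xafc362c9 → big-endian bytes:
  [0]=0xaf  [1]=0xc3  [2]=0x62  [3]=0xc9

af c3 62 c9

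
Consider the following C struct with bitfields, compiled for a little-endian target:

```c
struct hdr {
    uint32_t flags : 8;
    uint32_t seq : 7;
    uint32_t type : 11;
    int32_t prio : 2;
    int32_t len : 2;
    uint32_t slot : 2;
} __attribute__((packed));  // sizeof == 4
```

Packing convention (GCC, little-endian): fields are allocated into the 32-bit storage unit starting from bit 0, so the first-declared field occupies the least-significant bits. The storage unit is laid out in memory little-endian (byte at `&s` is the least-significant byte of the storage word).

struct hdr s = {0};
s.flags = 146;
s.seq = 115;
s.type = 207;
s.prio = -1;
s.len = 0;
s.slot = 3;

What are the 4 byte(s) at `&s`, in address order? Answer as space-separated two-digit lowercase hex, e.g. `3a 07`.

92 f3 67 cc

[0+:8] flags=146 & 0xff = 0x92; word=0x00000092
[8+:7] seq=115 & 0x7f = 0x73; word=0x00007392
[15+:11] type=207 & 0x7ff = 0xcf; word=0x0067f392
[26+:2] prio=-1 & 0x3 = 0x3; word=0x0c67f392
[28+:2] len=0 & 0x3 = 0x0; word=0x0c67f392
[30+:2] slot=3 & 0x3 = 0x3; word=0xcc67f392
word = 0xcc67f392 → little-endian bytes:
  [0]=0x92  [1]=0xf3  [2]=0x67  [3]=0xcc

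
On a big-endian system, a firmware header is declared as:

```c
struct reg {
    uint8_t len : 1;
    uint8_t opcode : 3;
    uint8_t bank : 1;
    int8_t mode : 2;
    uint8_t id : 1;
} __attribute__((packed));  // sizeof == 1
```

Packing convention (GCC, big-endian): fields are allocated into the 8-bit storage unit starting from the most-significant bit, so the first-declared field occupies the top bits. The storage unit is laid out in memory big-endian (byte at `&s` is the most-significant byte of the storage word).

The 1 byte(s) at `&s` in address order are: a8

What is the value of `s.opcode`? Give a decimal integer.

[0]=0xa8 (big-endian) → word 0xa8
len:1 @ bit 7 → (0xa8>>7)&0x1 = 0x1
opcode:3 @ bit 4 → (0xa8>>4)&0x7 = 0x2  ←
bank:1 @ bit 3 → (0xa8>>3)&0x1 = 0x1
mode:2 @ bit 1 → (0xa8>>1)&0x3 = 0x0
id:1 @ bit 0 → (0xa8>>0)&0x1 = 0x0

2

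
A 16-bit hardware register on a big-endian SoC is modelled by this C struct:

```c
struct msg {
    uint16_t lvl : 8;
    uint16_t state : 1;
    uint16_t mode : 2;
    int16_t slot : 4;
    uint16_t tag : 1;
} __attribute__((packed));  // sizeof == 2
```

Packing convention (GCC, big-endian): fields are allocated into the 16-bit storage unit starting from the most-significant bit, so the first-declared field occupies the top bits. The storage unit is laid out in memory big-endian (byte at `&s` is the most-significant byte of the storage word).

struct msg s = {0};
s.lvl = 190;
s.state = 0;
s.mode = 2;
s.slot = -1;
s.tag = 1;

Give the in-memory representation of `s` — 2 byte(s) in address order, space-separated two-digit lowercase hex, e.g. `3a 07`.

be 5f

lvl (8b) val=190 bits=0xbe at bit 8: 0xbe00
state (1b) val=0 bits=0x0 at bit 7: 0xbe00
mode (2b) val=2 bits=0x2 at bit 5: 0xbe40
slot (4b) val=-1 bits=0xf at bit 1: 0xbe5e
tag (1b) val=1 bits=0x1 at bit 0: 0xbe5f
word = 0xbe5f → big-endian bytes:
  [0]=0xbe  [1]=0x5f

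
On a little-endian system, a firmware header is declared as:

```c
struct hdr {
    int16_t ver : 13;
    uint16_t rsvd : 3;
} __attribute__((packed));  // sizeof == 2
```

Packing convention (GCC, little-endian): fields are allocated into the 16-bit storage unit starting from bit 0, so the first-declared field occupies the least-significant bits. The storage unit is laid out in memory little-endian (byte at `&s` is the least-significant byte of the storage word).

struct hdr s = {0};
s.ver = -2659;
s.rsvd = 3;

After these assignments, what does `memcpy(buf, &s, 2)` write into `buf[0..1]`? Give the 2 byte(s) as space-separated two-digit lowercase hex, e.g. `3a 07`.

ver (13b) val=-2659 bits=0x159d at bit 0: 0x159d
rsvd (3b) val=3 bits=0x3 at bit 13: 0x759d
word = 0x759d → little-endian bytes:
  [0]=0x9d  [1]=0x75

9d 75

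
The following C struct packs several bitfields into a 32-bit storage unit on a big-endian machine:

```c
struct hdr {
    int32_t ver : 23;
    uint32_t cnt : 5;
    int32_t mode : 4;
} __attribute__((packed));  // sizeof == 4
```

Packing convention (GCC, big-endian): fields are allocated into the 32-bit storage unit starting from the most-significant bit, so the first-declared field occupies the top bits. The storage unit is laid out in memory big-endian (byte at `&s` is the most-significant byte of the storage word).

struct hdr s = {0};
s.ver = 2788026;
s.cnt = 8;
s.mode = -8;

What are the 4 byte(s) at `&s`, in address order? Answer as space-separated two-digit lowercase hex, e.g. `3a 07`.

55 15 74 88

[9+:23] ver=2788026 & 0x7fffff = 0x2a8aba; word=0x55157400
[4+:5] cnt=8 & 0x1f = 0x8; word=0x55157480
[0+:4] mode=-8 & 0xf = 0x8; word=0x55157488
word = 0x55157488 → big-endian bytes:
  [0]=0x55  [1]=0x15  [2]=0x74  [3]=0x88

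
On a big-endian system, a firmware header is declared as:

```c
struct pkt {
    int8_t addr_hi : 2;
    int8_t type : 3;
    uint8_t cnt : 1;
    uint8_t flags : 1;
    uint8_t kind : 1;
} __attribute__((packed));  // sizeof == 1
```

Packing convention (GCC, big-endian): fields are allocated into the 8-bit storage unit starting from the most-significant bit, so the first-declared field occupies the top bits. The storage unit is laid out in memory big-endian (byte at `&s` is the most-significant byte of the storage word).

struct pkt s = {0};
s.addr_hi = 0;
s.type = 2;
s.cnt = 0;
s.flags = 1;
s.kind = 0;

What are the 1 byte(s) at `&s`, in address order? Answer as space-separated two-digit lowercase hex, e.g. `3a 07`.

12

[6+:2] addr_hi=0 & 0x3 = 0x0; word=0x00
[3+:3] type=2 & 0x7 = 0x2; word=0x10
[2+:1] cnt=0 & 0x1 = 0x0; word=0x10
[1+:1] flags=1 & 0x1 = 0x1; word=0x12
[0+:1] kind=0 & 0x1 = 0x0; word=0x12
word = 0x12 → big-endian bytes:
  [0]=0x12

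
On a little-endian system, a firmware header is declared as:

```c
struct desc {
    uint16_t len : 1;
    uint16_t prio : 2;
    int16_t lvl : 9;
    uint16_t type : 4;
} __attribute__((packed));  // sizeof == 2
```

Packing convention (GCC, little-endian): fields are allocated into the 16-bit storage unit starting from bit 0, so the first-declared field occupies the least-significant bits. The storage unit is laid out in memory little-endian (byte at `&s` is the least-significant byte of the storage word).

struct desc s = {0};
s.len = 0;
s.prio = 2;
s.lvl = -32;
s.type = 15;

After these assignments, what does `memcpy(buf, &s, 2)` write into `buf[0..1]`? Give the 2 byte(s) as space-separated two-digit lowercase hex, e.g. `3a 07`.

[0+:1] len=0 & 0x1 = 0x0; word=0x0000
[1+:2] prio=2 & 0x3 = 0x2; word=0x0004
[3+:9] lvl=-32 & 0x1ff = 0x1e0; word=0x0f04
[12+:4] type=15 & 0xf = 0xf; word=0xff04
word = 0xff04 → little-endian bytes:
  [0]=0x04  [1]=0xff

04 ff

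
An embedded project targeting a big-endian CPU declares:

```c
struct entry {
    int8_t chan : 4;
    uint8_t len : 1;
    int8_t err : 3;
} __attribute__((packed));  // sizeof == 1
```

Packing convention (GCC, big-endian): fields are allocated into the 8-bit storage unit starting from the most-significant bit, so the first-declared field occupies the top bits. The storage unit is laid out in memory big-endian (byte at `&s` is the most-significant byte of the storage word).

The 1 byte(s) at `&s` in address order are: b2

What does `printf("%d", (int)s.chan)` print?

[0]=0xb2 (big-endian) → word 0xb2
chan [4+:4] = (word>>4) & 0xf = 11  ←
len [3+:1] = (word>>3) & 0x1 = 0
err [0+:3] = (word>>0) & 0x7 = 2
chan signed 4b, MSB=1: 11 - 16 = -5

-5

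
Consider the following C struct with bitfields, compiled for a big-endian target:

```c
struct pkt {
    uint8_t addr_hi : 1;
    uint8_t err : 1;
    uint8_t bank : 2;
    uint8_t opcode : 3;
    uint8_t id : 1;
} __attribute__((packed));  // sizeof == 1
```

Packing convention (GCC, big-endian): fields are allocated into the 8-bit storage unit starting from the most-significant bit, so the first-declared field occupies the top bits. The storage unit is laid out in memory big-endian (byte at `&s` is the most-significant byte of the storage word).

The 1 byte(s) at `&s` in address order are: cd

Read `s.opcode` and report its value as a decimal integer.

6

[0]=0xcd (big-endian) → word 0xcd
addr_hi [7+:1] = (word>>7) & 0x1 = 1
err [6+:1] = (word>>6) & 0x1 = 1
bank [4+:2] = (word>>4) & 0x3 = 0
opcode [1+:3] = (word>>1) & 0x7 = 6  ←
id [0+:1] = (word>>0) & 0x1 = 1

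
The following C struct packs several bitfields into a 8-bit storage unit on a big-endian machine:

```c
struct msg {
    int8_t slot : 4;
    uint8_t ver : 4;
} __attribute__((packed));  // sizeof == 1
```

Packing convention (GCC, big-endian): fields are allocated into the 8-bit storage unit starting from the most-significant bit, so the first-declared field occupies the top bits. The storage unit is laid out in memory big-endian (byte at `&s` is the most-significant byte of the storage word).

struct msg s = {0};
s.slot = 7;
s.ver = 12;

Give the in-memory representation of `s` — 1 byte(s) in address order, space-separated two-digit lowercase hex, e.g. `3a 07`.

[4+:4] slot=7 & 0xf = 0x7; word=0x70
[0+:4] ver=12 & 0xf = 0xc; word=0x7c
word = 0x7c → big-endian bytes:
  [0]=0x7c

7c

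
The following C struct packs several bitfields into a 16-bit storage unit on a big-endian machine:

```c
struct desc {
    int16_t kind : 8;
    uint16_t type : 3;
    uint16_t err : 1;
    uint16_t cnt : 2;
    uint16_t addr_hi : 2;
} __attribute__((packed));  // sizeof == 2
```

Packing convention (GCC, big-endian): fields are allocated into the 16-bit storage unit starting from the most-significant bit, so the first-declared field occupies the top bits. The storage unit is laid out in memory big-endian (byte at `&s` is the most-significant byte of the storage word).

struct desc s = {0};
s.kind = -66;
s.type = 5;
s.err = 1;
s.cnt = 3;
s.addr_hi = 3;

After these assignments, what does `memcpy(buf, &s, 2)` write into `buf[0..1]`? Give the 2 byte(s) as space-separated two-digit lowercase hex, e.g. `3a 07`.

be bf

[8+:8] kind=-66 & 0xff = 0xbe; word=0xbe00
[5+:3] type=5 & 0x7 = 0x5; word=0xbea0
[4+:1] err=1 & 0x1 = 0x1; word=0xbeb0
[2+:2] cnt=3 & 0x3 = 0x3; word=0xbebc
[0+:2] addr_hi=3 & 0x3 = 0x3; word=0xbebf
word = 0xbebf → big-endian bytes:
  [0]=0xbe  [1]=0xbf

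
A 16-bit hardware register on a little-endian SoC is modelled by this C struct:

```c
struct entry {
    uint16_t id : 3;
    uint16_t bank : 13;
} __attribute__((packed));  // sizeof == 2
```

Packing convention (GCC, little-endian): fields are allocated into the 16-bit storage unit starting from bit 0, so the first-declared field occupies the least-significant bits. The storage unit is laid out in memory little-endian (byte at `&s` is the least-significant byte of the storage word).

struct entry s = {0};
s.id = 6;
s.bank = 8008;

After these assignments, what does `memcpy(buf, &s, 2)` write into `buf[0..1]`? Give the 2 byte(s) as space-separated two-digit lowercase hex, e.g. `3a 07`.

id:3 = 6 → 0x6 << 0 → word 0x0006
bank:13 = 8008 → 0x1f48 << 3 → word 0xfa46
word = 0xfa46 → little-endian bytes:
  [0]=0x46  [1]=0xfa

46 fa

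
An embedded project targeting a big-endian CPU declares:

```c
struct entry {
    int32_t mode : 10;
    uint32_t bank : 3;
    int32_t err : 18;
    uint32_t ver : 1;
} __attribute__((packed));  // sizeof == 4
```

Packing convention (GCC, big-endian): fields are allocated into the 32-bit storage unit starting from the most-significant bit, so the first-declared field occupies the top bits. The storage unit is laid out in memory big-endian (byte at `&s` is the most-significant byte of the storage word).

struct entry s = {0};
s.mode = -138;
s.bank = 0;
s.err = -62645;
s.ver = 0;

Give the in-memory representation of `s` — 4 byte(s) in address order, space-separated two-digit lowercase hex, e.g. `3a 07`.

dd 86 16 96

[22+:10] mode=-138 & 0x3ff = 0x376; word=0xdd800000
[19+:3] bank=0 & 0x7 = 0x0; word=0xdd800000
[1+:18] err=-62645 & 0x3ffff = 0x30b4b; word=0xdd861696
[0+:1] ver=0 & 0x1 = 0x0; word=0xdd861696
word = 0xdd861696 → big-endian bytes:
  [0]=0xdd  [1]=0x86  [2]=0x16  [3]=0x96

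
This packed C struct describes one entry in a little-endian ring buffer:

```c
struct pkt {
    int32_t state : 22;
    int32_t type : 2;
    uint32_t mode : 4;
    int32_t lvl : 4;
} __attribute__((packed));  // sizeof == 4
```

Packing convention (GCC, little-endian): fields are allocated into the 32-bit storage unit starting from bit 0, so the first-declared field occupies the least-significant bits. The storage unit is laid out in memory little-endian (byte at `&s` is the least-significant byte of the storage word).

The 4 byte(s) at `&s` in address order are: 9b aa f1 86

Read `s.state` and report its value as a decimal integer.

-939365

[0]=0x9b [1]=0xaa [2]=0xf1 [3]=0x86 (little-endian) → word 0x86f1aa9b
state [0+:22] = (word>>0) & 0x3fffff = 3254939  ←
type [22+:2] = (word>>22) & 0x3 = 3
mode [24+:4] = (word>>24) & 0xf = 6
lvl [28+:4] = (word>>28) & 0xf = 8
state signed 22b, MSB=1: 3254939 - 4194304 = -939365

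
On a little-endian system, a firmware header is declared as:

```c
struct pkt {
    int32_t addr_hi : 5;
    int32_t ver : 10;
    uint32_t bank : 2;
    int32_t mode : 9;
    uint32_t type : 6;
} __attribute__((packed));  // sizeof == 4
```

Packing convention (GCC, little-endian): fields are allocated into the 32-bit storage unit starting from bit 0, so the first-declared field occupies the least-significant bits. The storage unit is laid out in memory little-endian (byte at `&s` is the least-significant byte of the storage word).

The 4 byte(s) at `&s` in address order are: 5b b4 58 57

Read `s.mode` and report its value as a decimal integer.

-84

[0]=0x5b [1]=0xb4 [2]=0x58 [3]=0x57 (little-endian) → word 0x5758b45b
addr_hi [0+:5] = (word>>0) & 0x1f = 27
ver [5+:10] = (word>>5) & 0x3ff = 418
bank [15+:2] = (word>>15) & 0x3 = 1
mode [17+:9] = (word>>17) & 0x1ff = 428  ←
type [26+:6] = (word>>26) & 0x3f = 21
mode signed 9b, MSB=1: 428 - 512 = -84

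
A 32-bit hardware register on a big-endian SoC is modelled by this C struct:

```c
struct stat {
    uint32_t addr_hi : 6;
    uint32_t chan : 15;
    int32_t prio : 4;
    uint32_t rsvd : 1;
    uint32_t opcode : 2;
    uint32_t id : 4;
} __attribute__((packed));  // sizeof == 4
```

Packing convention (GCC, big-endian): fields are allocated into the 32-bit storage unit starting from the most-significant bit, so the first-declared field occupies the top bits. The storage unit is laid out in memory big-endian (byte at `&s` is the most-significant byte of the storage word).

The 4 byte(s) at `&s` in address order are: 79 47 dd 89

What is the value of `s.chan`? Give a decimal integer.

10491

[0]=0x79 [1]=0x47 [2]=0xdd [3]=0x89 (big-endian) → word 0x7947dd89
addr_hi [26+:6] = (word>>26) & 0x3f = 30
chan [11+:15] = (word>>11) & 0x7fff = 10491  ←
prio [7+:4] = (word>>7) & 0xf = 11
rsvd [6+:1] = (word>>6) & 0x1 = 0
opcode [4+:2] = (word>>4) & 0x3 = 0
id [0+:4] = (word>>0) & 0xf = 9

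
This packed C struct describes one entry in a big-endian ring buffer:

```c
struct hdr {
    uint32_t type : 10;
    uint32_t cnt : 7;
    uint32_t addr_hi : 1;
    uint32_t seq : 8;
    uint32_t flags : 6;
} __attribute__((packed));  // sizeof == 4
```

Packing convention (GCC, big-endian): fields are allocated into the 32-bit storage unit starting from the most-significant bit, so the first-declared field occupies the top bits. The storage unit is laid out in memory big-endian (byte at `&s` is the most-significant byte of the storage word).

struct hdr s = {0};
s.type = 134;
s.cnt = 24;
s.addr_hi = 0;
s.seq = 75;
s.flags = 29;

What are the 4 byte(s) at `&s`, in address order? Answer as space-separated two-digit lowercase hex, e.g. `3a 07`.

21 8c 12 dd

type (10b) val=134 bits=0x86 at bit 22: 0x21800000
cnt (7b) val=24 bits=0x18 at bit 15: 0x218c0000
addr_hi (1b) val=0 bits=0x0 at bit 14: 0x218c0000
seq (8b) val=75 bits=0x4b at bit 6: 0x218c12c0
flags (6b) val=29 bits=0x1d at bit 0: 0x218c12dd
word = 0x218c12dd → big-endian bytes:
  [0]=0x21  [1]=0x8c  [2]=0x12  [3]=0xdd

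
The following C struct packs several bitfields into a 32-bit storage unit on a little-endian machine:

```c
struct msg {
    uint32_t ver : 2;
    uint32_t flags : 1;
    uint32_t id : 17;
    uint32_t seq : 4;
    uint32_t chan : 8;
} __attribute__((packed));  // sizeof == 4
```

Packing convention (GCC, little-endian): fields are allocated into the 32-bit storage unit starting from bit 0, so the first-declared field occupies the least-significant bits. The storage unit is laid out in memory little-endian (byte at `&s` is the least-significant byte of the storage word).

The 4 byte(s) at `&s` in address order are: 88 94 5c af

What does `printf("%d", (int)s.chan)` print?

[0]=0x88 [1]=0x94 [2]=0x5c [3]=0xaf (little-endian) → word 0xaf5c9488
ver:2 @ bit 0 → (0xaf5c9488>>0)&0x3 = 0x0
flags:1 @ bit 2 → (0xaf5c9488>>2)&0x1 = 0x0
id:17 @ bit 3 → (0xaf5c9488>>3)&0x1ffff = 0x19291
seq:4 @ bit 20 → (0xaf5c9488>>20)&0xf = 0x5
chan:8 @ bit 24 → (0xaf5c9488>>24)&0xff = 0xaf  ←

175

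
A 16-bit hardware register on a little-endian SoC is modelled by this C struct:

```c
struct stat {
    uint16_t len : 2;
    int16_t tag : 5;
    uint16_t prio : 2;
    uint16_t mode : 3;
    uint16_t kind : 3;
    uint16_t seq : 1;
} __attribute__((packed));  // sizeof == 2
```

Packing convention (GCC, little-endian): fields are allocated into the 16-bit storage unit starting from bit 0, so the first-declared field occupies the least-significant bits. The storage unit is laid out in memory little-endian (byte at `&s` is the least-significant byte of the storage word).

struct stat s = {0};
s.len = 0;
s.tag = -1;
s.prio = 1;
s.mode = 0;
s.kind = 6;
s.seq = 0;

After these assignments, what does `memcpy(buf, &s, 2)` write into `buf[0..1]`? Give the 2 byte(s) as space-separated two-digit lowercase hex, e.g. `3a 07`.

len (2b) val=0 bits=0x0 at bit 0: 0x0000
tag (5b) val=-1 bits=0x1f at bit 2: 0x007c
prio (2b) val=1 bits=0x1 at bit 7: 0x00fc
mode (3b) val=0 bits=0x0 at bit 9: 0x00fc
kind (3b) val=6 bits=0x6 at bit 12: 0x60fc
seq (1b) val=0 bits=0x0 at bit 15: 0x60fc
word = 0x60fc → little-endian bytes:
  [0]=0xfc  [1]=0x60

fc 60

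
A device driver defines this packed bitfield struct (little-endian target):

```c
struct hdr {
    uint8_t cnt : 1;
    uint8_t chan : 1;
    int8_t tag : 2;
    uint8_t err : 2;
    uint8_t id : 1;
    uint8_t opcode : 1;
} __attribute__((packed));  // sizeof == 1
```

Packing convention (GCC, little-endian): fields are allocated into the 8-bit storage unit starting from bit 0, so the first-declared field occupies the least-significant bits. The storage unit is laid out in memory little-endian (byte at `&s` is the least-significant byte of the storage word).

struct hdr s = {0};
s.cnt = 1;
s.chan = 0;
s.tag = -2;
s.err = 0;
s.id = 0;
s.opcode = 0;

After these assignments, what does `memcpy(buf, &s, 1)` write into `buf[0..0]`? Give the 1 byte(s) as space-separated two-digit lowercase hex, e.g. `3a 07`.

09

[0+:1] cnt=1 & 0x1 = 0x1; word=0x01
[1+:1] chan=0 & 0x1 = 0x0; word=0x01
[2+:2] tag=-2 & 0x3 = 0x2; word=0x09
[4+:2] err=0 & 0x3 = 0x0; word=0x09
[6+:1] id=0 & 0x1 = 0x0; word=0x09
[7+:1] opcode=0 & 0x1 = 0x0; word=0x09
word = 0x09 → little-endian bytes:
  [0]=0x09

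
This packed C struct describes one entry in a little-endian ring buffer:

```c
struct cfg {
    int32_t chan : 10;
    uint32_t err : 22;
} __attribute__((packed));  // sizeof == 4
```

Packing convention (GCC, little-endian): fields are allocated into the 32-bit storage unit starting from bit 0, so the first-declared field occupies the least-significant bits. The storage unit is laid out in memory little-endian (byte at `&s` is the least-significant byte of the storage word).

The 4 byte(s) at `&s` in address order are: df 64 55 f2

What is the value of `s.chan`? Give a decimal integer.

[0]=0xdf [1]=0x64 [2]=0x55 [3]=0xf2 (little-endian) → word 0xf25564df
chan:10 @ bit 0 → (0xf25564df>>0)&0x3ff = 0xdf  ←
err:22 @ bit 10 → (0xf25564df>>10)&0x3fffff = 0x3c9559
chan signed 10b, MSB=0: value = 223

223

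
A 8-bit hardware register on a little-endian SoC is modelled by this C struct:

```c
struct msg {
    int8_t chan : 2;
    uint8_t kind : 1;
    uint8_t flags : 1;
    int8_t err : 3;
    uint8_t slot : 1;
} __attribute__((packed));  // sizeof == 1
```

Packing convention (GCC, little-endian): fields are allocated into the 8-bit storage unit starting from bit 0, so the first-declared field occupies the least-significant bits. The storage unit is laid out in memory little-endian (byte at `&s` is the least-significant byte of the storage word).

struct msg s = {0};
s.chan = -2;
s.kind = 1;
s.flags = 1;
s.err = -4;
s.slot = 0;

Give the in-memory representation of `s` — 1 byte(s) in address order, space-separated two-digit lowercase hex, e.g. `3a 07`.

4e

[0+:2] chan=-2 & 0x3 = 0x2; word=0x02
[2+:1] kind=1 & 0x1 = 0x1; word=0x06
[3+:1] flags=1 & 0x1 = 0x1; word=0x0e
[4+:3] err=-4 & 0x7 = 0x4; word=0x4e
[7+:1] slot=0 & 0x1 = 0x0; word=0x4e
word = 0x4e → little-endian bytes:
  [0]=0x4e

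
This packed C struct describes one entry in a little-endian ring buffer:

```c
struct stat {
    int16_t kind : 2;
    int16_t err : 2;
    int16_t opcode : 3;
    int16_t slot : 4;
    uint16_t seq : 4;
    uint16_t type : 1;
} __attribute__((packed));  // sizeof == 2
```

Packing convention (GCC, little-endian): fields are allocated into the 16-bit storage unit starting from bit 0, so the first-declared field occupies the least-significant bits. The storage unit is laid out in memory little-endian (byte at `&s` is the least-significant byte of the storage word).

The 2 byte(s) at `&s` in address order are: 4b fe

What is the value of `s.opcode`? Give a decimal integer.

[0]=0x4b [1]=0xfe (little-endian) → word 0xfe4b
kind [0+:2] = (word>>0) & 0x3 = 3
err [2+:2] = (word>>2) & 0x3 = 2
opcode [4+:3] = (word>>4) & 0x7 = 4  ←
slot [7+:4] = (word>>7) & 0xf = 12
seq [11+:4] = (word>>11) & 0xf = 15
type [15+:1] = (word>>15) & 0x1 = 1
opcode signed 3b, MSB=1: 4 - 8 = -4

-4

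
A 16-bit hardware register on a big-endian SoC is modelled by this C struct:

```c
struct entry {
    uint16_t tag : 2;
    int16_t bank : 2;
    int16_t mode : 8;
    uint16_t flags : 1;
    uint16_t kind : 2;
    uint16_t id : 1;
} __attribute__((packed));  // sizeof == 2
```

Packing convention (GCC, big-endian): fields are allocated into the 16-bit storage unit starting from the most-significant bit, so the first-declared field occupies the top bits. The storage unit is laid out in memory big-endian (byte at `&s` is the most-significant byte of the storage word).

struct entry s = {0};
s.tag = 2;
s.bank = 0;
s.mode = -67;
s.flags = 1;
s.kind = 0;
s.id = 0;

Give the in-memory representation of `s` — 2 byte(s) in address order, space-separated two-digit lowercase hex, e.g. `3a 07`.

8b d8

tag:2 = 2 → 0x2 << 14 → word 0x8000
bank:2 = 0 → 0x0 << 12 → word 0x8000
mode:8 = -67 → 0xbd << 4 → word 0x8bd0
flags:1 = 1 → 0x1 << 3 → word 0x8bd8
kind:2 = 0 → 0x0 << 1 → word 0x8bd8
id:1 = 0 → 0x0 << 0 → word 0x8bd8
word = 0x8bd8 → big-endian bytes:
  [0]=0x8b  [1]=0xd8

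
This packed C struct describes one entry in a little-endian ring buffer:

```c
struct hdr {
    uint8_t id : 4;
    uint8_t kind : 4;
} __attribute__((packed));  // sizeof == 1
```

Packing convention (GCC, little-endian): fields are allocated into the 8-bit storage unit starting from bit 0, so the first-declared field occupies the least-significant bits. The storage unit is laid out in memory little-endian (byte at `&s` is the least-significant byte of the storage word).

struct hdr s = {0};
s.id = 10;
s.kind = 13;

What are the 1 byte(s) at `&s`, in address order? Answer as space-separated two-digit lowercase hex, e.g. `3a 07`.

id:4 = 10 → 0xa << 0 → word 0x0a
kind:4 = 13 → 0xd << 4 → word 0xda
word = 0xda → little-endian bytes:
  [0]=0xda

da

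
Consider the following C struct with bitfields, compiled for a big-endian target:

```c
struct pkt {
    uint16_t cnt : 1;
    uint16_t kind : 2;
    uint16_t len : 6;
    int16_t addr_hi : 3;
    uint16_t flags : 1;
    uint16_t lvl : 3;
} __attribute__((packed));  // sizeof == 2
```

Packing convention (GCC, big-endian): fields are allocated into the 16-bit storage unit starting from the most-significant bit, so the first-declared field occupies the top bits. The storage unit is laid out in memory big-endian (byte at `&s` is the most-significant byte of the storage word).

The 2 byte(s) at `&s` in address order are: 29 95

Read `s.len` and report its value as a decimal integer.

[0]=0x29 [1]=0x95 (big-endian) → word 0x2995
cnt [15+:1] = (word>>15) & 0x1 = 0
kind [13+:2] = (word>>13) & 0x3 = 1
len [7+:6] = (word>>7) & 0x3f = 19  ←
addr_hi [4+:3] = (word>>4) & 0x7 = 1
flags [3+:1] = (word>>3) & 0x1 = 0
lvl [0+:3] = (word>>0) & 0x7 = 5

19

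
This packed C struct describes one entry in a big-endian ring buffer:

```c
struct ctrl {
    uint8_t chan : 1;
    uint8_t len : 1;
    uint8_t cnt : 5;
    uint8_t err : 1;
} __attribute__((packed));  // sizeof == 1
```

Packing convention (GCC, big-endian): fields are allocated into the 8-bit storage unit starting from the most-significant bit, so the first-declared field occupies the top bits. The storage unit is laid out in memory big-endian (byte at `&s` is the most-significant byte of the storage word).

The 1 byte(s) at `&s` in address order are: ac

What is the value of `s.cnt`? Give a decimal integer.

22

[0]=0xac (big-endian) → word 0xac
chan:1 @ bit 7 → (0xac>>7)&0x1 = 0x1
len:1 @ bit 6 → (0xac>>6)&0x1 = 0x0
cnt:5 @ bit 1 → (0xac>>1)&0x1f = 0x16  ←
err:1 @ bit 0 → (0xac>>0)&0x1 = 0x0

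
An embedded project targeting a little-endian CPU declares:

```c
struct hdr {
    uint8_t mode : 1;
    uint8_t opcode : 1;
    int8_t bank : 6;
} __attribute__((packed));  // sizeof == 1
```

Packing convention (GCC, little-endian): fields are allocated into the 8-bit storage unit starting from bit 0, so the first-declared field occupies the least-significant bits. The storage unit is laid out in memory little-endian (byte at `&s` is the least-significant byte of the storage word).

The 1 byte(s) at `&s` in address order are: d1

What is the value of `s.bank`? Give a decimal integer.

[0]=0xd1 (little-endian) → word 0xd1
mode [0+:1] = (word>>0) & 0x1 = 1
opcode [1+:1] = (word>>1) & 0x1 = 0
bank [2+:6] = (word>>2) & 0x3f = 52  ←
bank signed 6b, MSB=1: 52 - 64 = -12

-12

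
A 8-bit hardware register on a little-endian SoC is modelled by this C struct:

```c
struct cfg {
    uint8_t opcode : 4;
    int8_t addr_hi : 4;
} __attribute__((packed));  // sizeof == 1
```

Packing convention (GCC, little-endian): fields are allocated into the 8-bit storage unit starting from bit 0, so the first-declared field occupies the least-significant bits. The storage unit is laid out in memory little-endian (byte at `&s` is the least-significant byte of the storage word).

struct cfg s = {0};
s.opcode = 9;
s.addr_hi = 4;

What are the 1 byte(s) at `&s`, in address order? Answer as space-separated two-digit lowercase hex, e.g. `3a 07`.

[0+:4] opcode=9 & 0xf = 0x9; word=0x09
[4+:4] addr_hi=4 & 0xf = 0x4; word=0x49
word = 0x49 → little-endian bytes:
  [0]=0x49

49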